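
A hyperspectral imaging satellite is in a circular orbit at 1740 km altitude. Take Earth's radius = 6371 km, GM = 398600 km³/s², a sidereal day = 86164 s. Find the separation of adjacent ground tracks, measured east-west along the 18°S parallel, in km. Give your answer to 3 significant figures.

3210 km

Semi-major axis a = 6371 + 1740 = 8111 km. Period T = 2π√(a³/μ) = 2π√(8111³/398600) = 7269.8 s = 121.16 min.
Node shift per orbit = (7269.8/86164) × 360° = 30.37°.
Equatorial spacing = 30.37 × 111.2 km/° = 3377 km.
At 18° latitude, spacing = 3377 × cos(18°) = 3212 km.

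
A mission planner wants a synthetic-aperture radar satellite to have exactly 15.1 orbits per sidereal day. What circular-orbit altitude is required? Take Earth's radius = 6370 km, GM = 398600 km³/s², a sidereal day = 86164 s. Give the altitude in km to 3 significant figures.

Required period T = 86164 / 15.1 = 5706.2 s.
From T = 2π√(a³/μ): a = (μ T²/4π²)^(1/3) = (398600 × 5706.2² / 4π²)^(1/3) = 6902 km.
Altitude h = a − R = 6902 − 6370 = 532 km.

532 km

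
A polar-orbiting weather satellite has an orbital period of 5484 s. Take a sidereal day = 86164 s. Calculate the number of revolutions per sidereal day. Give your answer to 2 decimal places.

Orbits per sidereal day = 86164 / 5484.0 = 15.712.

15.71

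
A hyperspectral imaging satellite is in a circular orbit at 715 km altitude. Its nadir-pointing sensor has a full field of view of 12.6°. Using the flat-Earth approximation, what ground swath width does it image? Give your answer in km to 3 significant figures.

158 km

Half-angle = 12.6°/2 = 6.3°.
Swath width ≈ 2h·tan(θ/2) = 2 × 715 × tan(6.3°) = 157.9 km.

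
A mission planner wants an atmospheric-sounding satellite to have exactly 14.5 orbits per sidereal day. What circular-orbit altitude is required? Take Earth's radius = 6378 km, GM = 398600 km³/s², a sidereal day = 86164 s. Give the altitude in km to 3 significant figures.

713 km

Required period T = 86164 / 14.5 = 5942.3 s.
From T = 2π√(a³/μ): a = (μ T²/4π²)^(1/3) = (398600 × 5942.3² / 4π²)^(1/3) = 7091 km.
Altitude h = a − R = 7091 − 6378 = 713 km.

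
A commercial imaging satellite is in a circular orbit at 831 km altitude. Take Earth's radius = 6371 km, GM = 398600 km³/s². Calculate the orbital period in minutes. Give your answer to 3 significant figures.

Semi-major axis a = 6371 + 831 = 7202 km. Period T = 2π√(a³/μ) = 2π√(7202³/398600) = 6082.6 s = 101.38 min.

101 min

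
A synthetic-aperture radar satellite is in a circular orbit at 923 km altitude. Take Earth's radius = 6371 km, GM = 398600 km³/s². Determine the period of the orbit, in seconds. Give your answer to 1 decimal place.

Semi-major axis a = 6371 + 923 = 7294 km. Period T = 2π√(a³/μ) = 2π√(7294³/398600) = 6199.5 s = 103.33 min.

6199.5 seconds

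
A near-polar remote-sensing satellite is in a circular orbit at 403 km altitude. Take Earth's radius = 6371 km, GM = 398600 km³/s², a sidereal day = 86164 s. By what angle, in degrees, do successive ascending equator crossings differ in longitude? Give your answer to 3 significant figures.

23.2°

Semi-major axis a = 6371 + 403 = 6774 km. Period T = 2π√(a³/μ) = 2π√(6774³/398600) = 5548.5 s = 92.48 min.
During one orbit Earth rotates (5548.5 / 86164) × 360° = 23.18°.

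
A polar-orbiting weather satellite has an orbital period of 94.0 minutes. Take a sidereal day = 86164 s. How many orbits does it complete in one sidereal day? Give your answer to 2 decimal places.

15.28

T = 94.0 min = 5640.0 s.
Orbits per sidereal day = 86164 / 5640.0 = 15.277.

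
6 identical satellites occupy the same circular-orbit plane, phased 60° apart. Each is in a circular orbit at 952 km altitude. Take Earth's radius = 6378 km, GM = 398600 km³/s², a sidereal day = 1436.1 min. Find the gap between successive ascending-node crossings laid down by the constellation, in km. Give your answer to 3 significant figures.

Semi-major axis a = 6378 + 952 = 7330 km. Period T = 2π√(a³/μ) = 2π√(7330³/398600) = 6245.5 s = 104.09 min.
Single-satellite node shift = (6245.5/86166) × 360° = 26.09°.
With 6 satellites evenly phased, successive equator crossings are 26.09/6 = 4.349° apart.
That is 4.349 × 111.3 = 484 km at the equator.

484 km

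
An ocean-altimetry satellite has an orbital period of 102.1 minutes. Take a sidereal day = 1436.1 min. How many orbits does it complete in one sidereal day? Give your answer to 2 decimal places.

14.07

T = 102.1 min = 6126.0 s.
Orbits per sidereal day = 86166 / 6126.0 = 14.066.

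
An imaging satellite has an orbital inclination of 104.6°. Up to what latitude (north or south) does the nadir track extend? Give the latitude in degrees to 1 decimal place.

Retrograde orbit: the ground track reaches ±(180° − i) = ±(180 − 104.6) = ±75.4°.

75.4°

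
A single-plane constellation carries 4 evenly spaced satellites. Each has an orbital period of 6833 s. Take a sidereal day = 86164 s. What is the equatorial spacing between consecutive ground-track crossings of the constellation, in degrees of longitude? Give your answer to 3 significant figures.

7.14°

Single-satellite node shift = (6833.0/86164) × 360° = 28.55°.
With 4 satellites evenly phased, successive equator crossings are 28.55/4 = 7.137° apart.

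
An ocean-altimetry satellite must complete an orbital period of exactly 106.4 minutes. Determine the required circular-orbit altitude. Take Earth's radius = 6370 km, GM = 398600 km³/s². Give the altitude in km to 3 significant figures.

1070 km

T = 106.4 min = 6384.0 s.
From T = 2π√(a³/μ): a = (μ T²/4π²)^(1/3) = (398600 × 6384.0² / 4π²)^(1/3) = 7438 km.
Altitude h = a − R = 7438 − 6370 = 1068 km.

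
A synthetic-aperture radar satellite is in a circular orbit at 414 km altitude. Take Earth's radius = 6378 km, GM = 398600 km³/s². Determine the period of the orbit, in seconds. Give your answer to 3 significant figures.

Semi-major axis a = 6378 + 414 = 6792 km. Period T = 2π√(a³/μ) = 2π√(6792³/398600) = 5570.7 s = 92.84 min.

5570 seconds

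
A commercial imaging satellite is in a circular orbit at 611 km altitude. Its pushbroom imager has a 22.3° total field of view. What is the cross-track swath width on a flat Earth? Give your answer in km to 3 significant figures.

Half-angle = 22.3°/2 = 11.15°.
Swath width ≈ 2h·tan(θ/2) = 2 × 611 × tan(11.15°) = 240.9 km.

241 km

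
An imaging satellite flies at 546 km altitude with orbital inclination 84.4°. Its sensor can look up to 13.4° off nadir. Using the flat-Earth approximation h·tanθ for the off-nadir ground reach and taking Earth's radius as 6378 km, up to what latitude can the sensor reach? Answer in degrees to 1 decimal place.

85.6°

For a prograde orbit the ground track reaches latitude ±i = ±84.4°.
Sensor half-swath on the ground ≈ 546·tan(13.4°) = 130 km = 1.17° of latitude.
Maximum observable latitude ≈ 84.4 + 1.17 = 85.6°.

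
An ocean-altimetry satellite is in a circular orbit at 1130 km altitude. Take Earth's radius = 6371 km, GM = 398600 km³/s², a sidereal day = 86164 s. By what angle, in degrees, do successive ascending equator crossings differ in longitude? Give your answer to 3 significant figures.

27.0°

Semi-major axis a = 6371 + 1130 = 7501 km. Period T = 2π√(a³/μ) = 2π√(7501³/398600) = 6465.3 s = 107.76 min.
During one orbit Earth rotates (6465.3 / 86164) × 360° = 27.01°.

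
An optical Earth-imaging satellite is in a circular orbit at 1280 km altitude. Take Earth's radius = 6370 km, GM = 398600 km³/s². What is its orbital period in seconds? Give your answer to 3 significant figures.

6660 seconds

Semi-major axis a = 6370 + 1280 = 7650 km. Period T = 2π√(a³/μ) = 2π√(7650³/398600) = 6658.9 s = 110.98 min.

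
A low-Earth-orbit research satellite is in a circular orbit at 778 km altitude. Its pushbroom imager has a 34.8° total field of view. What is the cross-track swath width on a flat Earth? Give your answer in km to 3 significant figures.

Half-angle = 34.8°/2 = 17.4°.
Swath width ≈ 2h·tan(θ/2) = 2 × 778 × tan(17.4°) = 487.6 km.

488 km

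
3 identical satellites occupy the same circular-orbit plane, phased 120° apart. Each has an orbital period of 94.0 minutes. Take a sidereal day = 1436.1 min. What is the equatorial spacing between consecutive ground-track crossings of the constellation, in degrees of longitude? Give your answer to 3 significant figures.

7.85°

T = 94.0 min = 5640.0 s.
Single-satellite node shift = (5640.0/86166) × 360° = 23.56°.
With 3 satellites evenly phased, successive equator crossings are 23.56/3 = 7.855° apart.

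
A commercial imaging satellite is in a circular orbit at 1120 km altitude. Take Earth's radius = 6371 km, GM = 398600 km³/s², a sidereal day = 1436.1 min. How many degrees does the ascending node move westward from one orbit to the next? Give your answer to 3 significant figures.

27.0°

Semi-major axis a = 6371 + 1120 = 7491 km. Period T = 2π√(a³/μ) = 2π√(7491³/398600) = 6452.4 s = 107.54 min.
During one orbit Earth rotates (6452.4 / 86166) × 360° = 26.96°.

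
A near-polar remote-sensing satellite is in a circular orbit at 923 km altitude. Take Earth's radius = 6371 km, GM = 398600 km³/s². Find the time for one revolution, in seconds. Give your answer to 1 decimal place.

6199.5 seconds

Semi-major axis a = 6371 + 923 = 7294 km. Period T = 2π√(a³/μ) = 2π√(7294³/398600) = 6199.5 s = 103.33 min.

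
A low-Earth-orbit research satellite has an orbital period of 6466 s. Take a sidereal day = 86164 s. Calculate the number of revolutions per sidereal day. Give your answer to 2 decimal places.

Orbits per sidereal day = 86164 / 6466.0 = 13.326.

13.33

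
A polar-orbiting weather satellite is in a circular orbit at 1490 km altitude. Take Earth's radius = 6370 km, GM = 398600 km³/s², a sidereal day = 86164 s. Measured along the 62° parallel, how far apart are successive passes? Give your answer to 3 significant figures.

Semi-major axis a = 6370 + 1490 = 7860 km. Period T = 2π√(a³/μ) = 2π√(7860³/398600) = 6935.0 s = 115.58 min.
Node shift per orbit = (6935.0/86164) × 360° = 28.97°.
Equatorial spacing = 28.97 × 111.2 km/° = 3221 km.
At 62° latitude, spacing = 3221 × cos(62°) = 1512 km.

1510 km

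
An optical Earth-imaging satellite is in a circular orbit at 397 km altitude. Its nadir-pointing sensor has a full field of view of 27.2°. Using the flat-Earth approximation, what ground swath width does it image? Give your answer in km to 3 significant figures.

Half-angle = 27.2°/2 = 13.6°.
Swath width ≈ 2h·tan(θ/2) = 2 × 397 × tan(13.6°) = 192.1 km.

192 km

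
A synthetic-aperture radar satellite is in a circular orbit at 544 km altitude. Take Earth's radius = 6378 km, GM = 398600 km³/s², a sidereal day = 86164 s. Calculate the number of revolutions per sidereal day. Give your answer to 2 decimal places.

Semi-major axis a = 6378 + 544 = 6922 km. Period T = 2π√(a³/μ) = 2π√(6922³/398600) = 5731.4 s = 95.52 min.
Orbits per sidereal day = 86164 / 5731.4 = 15.034.

15.03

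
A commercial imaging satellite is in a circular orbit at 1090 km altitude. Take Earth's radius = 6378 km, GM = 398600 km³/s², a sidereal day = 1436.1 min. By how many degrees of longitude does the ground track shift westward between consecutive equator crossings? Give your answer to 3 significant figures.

Semi-major axis a = 6378 + 1090 = 7468 km. Period T = 2π√(a³/μ) = 2π√(7468³/398600) = 6422.7 s = 107.05 min.
During one orbit Earth rotates (6422.7 / 86166) × 360° = 26.83°.

26.8°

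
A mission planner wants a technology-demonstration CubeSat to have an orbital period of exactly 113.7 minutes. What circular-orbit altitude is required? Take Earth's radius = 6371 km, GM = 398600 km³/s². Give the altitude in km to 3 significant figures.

T = 113.7 min = 6822.0 s.
From T = 2π√(a³/μ): a = (μ T²/4π²)^(1/3) = (398600 × 6822.0² / 4π²)^(1/3) = 7774 km.
Altitude h = a − R = 7774 − 6371 = 1403 km.

1400 km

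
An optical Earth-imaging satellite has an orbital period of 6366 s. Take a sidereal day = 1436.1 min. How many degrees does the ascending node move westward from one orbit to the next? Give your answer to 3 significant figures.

During one orbit Earth rotates (6366.0 / 86166) × 360° = 26.60°.

26.6°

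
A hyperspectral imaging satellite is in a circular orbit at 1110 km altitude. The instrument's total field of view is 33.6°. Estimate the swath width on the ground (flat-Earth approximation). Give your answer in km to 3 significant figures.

670 km

Half-angle = 33.6°/2 = 16.8°.
Swath width ≈ 2h·tan(θ/2) = 2 × 1110 × tan(16.8°) = 670.3 km.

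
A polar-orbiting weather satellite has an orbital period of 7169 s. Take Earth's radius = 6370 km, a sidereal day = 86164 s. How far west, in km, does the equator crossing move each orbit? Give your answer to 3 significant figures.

During one orbit Earth rotates (7169.0 / 86164) × 360° = 29.95°.
At the equator that is 29.95° × (2π·6370/360) km/° = 29.95 × 111.2 = 3330 km.

3330 km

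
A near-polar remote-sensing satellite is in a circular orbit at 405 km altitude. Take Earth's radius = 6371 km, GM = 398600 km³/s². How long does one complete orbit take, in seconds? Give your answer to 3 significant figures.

5550 seconds

Semi-major axis a = 6371 + 405 = 6776 km. Period T = 2π√(a³/μ) = 2π√(6776³/398600) = 5551.0 s = 92.52 min.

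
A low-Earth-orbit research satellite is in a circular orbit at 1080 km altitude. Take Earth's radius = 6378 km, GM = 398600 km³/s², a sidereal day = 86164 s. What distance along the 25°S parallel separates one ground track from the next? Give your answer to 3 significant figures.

Semi-major axis a = 6378 + 1080 = 7458 km. Period T = 2π√(a³/μ) = 2π√(7458³/398600) = 6409.8 s = 106.83 min.
Node shift per orbit = (6409.8/86164) × 360° = 26.78°.
Equatorial spacing = 26.78 × 111.3 km/° = 2981 km.
At 25° latitude, spacing = 2981 × cos(25°) = 2702 km.

2700 km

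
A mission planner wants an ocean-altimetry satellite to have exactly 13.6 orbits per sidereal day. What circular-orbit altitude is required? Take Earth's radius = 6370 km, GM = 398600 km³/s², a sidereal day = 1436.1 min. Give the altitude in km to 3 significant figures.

Required period T = 86166 / 13.6 = 6335.7 s.
From T = 2π√(a³/μ): a = (μ T²/4π²)^(1/3) = (398600 × 6335.7² / 4π²)^(1/3) = 7400 km.
Altitude h = a − R = 7400 − 6370 = 1030 km.

1030 km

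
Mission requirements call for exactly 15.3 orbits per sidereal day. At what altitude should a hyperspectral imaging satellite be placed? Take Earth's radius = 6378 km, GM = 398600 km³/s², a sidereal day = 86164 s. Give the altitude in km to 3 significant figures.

463 km

Required period T = 86164 / 15.3 = 5631.6 s.
From T = 2π√(a³/μ): a = (μ T²/4π²)^(1/3) = (398600 × 5631.6² / 4π²)^(1/3) = 6841 km.
Altitude h = a − R = 6841 − 6378 = 463 km.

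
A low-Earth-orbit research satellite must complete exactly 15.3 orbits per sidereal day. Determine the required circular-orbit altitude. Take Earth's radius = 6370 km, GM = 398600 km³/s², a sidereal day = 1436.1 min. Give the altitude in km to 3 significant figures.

Required period T = 86166 / 15.3 = 5631.8 s.
From T = 2π√(a³/μ): a = (μ T²/4π²)^(1/3) = (398600 × 5631.8² / 4π²)^(1/3) = 6842 km.
Altitude h = a − R = 6842 − 6370 = 472 km.

472 km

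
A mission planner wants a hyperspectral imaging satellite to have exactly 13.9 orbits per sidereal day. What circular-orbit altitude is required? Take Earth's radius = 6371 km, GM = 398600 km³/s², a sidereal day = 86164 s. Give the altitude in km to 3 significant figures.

922 km

Required period T = 86164 / 13.9 = 6198.8 s.
From T = 2π√(a³/μ): a = (μ T²/4π²)^(1/3) = (398600 × 6198.8² / 4π²)^(1/3) = 7293 km.
Altitude h = a − R = 7293 − 6371 = 922 km.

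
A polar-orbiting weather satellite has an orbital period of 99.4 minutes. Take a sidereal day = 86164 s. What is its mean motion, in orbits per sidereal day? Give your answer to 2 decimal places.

T = 99.4 min = 5964.0 s.
Orbits per sidereal day = 86164 / 5964.0 = 14.447.

14.45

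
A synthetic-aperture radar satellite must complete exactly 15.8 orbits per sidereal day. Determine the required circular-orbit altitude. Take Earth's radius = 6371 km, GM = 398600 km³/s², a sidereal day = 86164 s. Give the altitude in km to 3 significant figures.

325 km

Required period T = 86164 / 15.8 = 5453.4 s.
From T = 2π√(a³/μ): a = (μ T²/4π²)^(1/3) = (398600 × 5453.4² / 4π²)^(1/3) = 6696 km.
Altitude h = a − R = 6696 − 6371 = 325 km.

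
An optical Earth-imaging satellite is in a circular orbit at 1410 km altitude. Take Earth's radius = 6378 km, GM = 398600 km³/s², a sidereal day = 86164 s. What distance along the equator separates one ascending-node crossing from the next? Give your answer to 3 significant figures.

Semi-major axis a = 6378 + 1410 = 7788 km. Period T = 2π√(a³/μ) = 2π√(7788³/398600) = 6839.9 s = 114.00 min.
During one orbit Earth rotates (6839.9 / 86164) × 360° = 28.58°.
At the equator that is 28.58° × (2π·6378/360) km/° = 28.58 × 111.3 = 3181 km.

3180 km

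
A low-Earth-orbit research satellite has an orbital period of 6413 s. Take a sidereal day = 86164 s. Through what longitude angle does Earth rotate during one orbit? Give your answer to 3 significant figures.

26.8°

During one orbit Earth rotates (6413.0 / 86164) × 360° = 26.79°.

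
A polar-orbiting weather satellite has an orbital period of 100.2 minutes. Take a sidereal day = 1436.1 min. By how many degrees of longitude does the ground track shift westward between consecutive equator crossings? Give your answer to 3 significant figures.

25.1°

T = 100.2 min = 6012.0 s.
During one orbit Earth rotates (6012.0 / 86166) × 360° = 25.12°.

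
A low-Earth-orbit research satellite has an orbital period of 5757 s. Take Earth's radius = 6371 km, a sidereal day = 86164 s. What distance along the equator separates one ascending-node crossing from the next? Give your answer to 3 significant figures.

During one orbit Earth rotates (5757.0 / 86164) × 360° = 24.05°.
At the equator that is 24.05° × (2π·6371/360) km/° = 24.05 × 111.2 = 2675 km.

2670 km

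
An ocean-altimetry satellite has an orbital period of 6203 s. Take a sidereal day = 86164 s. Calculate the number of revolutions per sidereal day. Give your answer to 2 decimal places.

Orbits per sidereal day = 86164 / 6203.0 = 13.891.

13.89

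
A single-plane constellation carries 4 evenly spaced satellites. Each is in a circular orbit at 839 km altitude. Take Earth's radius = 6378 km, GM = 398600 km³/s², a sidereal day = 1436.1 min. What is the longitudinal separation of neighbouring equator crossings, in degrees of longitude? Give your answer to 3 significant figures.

6.37°

Semi-major axis a = 6378 + 839 = 7217 km. Period T = 2π√(a³/μ) = 2π√(7217³/398600) = 6101.6 s = 101.69 min.
Single-satellite node shift = (6101.6/86166) × 360° = 25.49°.
With 4 satellites evenly phased, successive equator crossings are 25.49/4 = 6.373° apart.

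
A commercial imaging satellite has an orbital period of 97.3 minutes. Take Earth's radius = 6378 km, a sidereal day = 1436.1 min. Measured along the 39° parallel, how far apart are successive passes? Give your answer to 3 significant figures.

T = 97.3 min = 5838.0 s.
Node shift per orbit = (5838.0/86166) × 360° = 24.39°.
Equatorial spacing = 24.39 × 111.3 km/° = 2715 km.
At 39° latitude, spacing = 2715 × cos(39°) = 2110 km.

2110 km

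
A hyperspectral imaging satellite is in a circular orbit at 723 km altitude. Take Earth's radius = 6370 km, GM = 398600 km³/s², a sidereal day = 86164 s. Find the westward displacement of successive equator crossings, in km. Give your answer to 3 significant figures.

Semi-major axis a = 6370 + 723 = 7093 km. Period T = 2π√(a³/μ) = 2π√(7093³/398600) = 5945.1 s = 99.08 min.
During one orbit Earth rotates (5945.1 / 86164) × 360° = 24.84°.
At the equator that is 24.84° × (2π·6370/360) km/° = 24.84 × 111.2 = 2762 km.

2760 km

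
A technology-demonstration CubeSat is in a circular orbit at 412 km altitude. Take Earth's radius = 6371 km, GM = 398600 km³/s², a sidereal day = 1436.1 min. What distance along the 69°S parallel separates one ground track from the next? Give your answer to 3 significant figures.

926 km

Semi-major axis a = 6371 + 412 = 6783 km. Period T = 2π√(a³/μ) = 2π√(6783³/398600) = 5559.6 s = 92.66 min.
Node shift per orbit = (5559.6/86166) × 360° = 23.23°.
Equatorial spacing = 23.23 × 111.2 km/° = 2583 km.
At 69° latitude, spacing = 2583 × cos(69°) = 926 km.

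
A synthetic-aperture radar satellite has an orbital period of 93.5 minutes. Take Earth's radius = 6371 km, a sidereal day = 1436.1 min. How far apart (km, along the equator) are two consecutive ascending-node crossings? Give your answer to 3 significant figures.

2610 km

T = 93.5 min = 5610.0 s.
During one orbit Earth rotates (5610.0 / 86166) × 360° = 23.44°.
At the equator that is 23.44° × (2π·6371/360) km/° = 23.44 × 111.2 = 2606 km.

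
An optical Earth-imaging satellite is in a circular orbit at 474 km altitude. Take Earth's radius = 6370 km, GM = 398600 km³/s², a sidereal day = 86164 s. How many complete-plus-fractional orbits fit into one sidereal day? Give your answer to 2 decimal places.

15.29

Semi-major axis a = 6370 + 474 = 6844 km. Period T = 2π√(a³/μ) = 2π√(6844³/398600) = 5634.8 s = 93.91 min.
Orbits per sidereal day = 86164 / 5634.8 = 15.291.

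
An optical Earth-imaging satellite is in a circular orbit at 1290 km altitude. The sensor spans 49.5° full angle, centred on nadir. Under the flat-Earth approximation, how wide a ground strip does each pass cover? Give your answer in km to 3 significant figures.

1190 km

Half-angle = 49.5°/2 = 24.75°.
Swath width ≈ 2h·tan(θ/2) = 2 × 1290 × tan(24.75°) = 1189.4 km.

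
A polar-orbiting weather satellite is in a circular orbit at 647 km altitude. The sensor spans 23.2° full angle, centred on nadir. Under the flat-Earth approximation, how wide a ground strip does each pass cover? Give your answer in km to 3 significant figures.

Half-angle = 23.2°/2 = 11.6°.
Swath width ≈ 2h·tan(θ/2) = 2 × 647 × tan(11.6°) = 265.6 km.

266 km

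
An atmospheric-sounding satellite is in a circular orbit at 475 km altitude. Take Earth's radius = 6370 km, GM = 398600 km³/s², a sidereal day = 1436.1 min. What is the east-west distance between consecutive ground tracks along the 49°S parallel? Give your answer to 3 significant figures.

1720 km

Semi-major axis a = 6370 + 475 = 6845 km. Period T = 2π√(a³/μ) = 2π√(6845³/398600) = 5636.0 s = 93.93 min.
Node shift per orbit = (5636.0/86166) × 360° = 23.55°.
Equatorial spacing = 23.55 × 111.2 km/° = 2618 km.
At 49° latitude, spacing = 2618 × cos(49°) = 1718 km.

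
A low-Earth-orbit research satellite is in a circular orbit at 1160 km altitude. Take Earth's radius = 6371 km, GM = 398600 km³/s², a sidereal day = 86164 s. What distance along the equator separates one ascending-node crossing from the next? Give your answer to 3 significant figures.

3020 km

Semi-major axis a = 6371 + 1160 = 7531 km. Period T = 2π√(a³/μ) = 2π√(7531³/398600) = 6504.1 s = 108.40 min.
During one orbit Earth rotates (6504.1 / 86164) × 360° = 27.17°.
At the equator that is 27.17° × (2π·6371/360) km/° = 27.17 × 111.2 = 3022 km.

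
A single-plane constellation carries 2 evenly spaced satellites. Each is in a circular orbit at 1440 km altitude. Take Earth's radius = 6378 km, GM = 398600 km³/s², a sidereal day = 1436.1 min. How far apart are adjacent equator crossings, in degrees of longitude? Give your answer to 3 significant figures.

14.4°

Semi-major axis a = 6378 + 1440 = 7818 km. Period T = 2π√(a³/μ) = 2π√(7818³/398600) = 6879.5 s = 114.66 min.
Single-satellite node shift = (6879.5/86166) × 360° = 28.74°.
With 2 satellites evenly phased, successive equator crossings are 28.74/2 = 14.371° apart.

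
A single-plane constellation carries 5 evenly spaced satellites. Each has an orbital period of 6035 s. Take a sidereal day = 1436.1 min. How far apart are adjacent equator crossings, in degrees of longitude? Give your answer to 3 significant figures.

Single-satellite node shift = (6035.0/86166) × 360° = 25.21°.
With 5 satellites evenly phased, successive equator crossings are 25.21/5 = 5.043° apart.

5.04°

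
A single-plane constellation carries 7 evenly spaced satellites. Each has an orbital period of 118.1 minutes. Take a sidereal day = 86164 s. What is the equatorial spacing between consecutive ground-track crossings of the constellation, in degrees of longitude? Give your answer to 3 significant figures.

4.23°

T = 118.1 min = 7086.0 s.
Single-satellite node shift = (7086.0/86164) × 360° = 29.61°.
With 7 satellites evenly phased, successive equator crossings are 29.61/7 = 4.229° apart.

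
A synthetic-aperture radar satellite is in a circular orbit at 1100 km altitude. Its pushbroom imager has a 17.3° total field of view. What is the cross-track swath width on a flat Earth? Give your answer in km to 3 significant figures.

335 km

Half-angle = 17.3°/2 = 8.65°.
Swath width ≈ 2h·tan(θ/2) = 2 × 1100 × tan(8.65°) = 334.7 km.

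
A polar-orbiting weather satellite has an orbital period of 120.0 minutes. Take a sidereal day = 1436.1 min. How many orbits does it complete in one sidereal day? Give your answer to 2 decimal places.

T = 120.0 min = 7200.0 s.
Orbits per sidereal day = 86166 / 7200.0 = 11.967.

11.97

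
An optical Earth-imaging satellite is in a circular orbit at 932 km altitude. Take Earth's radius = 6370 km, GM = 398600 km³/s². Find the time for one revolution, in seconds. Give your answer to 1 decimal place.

Semi-major axis a = 6370 + 932 = 7302 km. Period T = 2π√(a³/μ) = 2π√(7302³/398600) = 6209.7 s = 103.50 min.

6209.7 seconds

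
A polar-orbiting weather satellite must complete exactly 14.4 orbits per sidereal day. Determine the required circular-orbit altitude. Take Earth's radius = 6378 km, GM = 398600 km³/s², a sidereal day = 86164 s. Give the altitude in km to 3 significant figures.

746 km

Required period T = 86164 / 14.4 = 5983.6 s.
From T = 2π√(a³/μ): a = (μ T²/4π²)^(1/3) = (398600 × 5983.6² / 4π²)^(1/3) = 7124 km.
Altitude h = a − R = 7124 − 6378 = 746 km.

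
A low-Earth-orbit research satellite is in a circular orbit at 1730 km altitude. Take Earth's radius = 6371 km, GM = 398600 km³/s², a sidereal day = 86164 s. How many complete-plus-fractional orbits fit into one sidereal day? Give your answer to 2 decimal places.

Semi-major axis a = 6371 + 1730 = 8101 km. Period T = 2π√(a³/μ) = 2π√(8101³/398600) = 7256.4 s = 120.94 min.
Orbits per sidereal day = 86164 / 7256.4 = 11.874.

11.87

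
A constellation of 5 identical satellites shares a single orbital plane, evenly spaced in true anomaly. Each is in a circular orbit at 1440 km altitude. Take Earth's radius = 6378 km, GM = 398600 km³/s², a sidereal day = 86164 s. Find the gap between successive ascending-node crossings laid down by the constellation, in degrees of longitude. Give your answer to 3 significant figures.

5.75°

Semi-major axis a = 6378 + 1440 = 7818 km. Period T = 2π√(a³/μ) = 2π√(7818³/398600) = 6879.5 s = 114.66 min.
Single-satellite node shift = (6879.5/86164) × 360° = 28.74°.
With 5 satellites evenly phased, successive equator crossings are 28.74/5 = 5.749° apart.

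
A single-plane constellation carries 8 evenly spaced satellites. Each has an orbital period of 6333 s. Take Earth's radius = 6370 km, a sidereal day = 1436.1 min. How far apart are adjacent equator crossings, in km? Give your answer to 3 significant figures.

Single-satellite node shift = (6333.0/86166) × 360° = 26.46°.
With 8 satellites evenly phased, successive equator crossings are 26.46/8 = 3.307° apart.
That is 3.307 × 111.2 = 368 km at the equator.

368 km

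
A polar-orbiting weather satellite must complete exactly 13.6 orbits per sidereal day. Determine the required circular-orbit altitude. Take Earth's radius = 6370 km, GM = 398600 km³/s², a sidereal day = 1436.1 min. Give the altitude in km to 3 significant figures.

Required period T = 86166 / 13.6 = 6335.7 s.
From T = 2π√(a³/μ): a = (μ T²/4π²)^(1/3) = (398600 × 6335.7² / 4π²)^(1/3) = 7400 km.
Altitude h = a − R = 7400 − 6370 = 1030 km.

1030 km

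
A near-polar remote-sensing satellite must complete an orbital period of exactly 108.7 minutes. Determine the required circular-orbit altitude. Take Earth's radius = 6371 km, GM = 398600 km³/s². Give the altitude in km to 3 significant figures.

T = 108.7 min = 6522.0 s.
From T = 2π√(a³/μ): a = (μ T²/4π²)^(1/3) = (398600 × 6522.0² / 4π²)^(1/3) = 7545 km.
Altitude h = a − R = 7545 − 6371 = 1174 km.

1170 km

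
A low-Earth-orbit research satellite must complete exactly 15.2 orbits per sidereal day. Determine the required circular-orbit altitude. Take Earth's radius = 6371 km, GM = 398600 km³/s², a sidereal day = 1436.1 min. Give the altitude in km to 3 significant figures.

501 km

Required period T = 86166 / 15.2 = 5668.8 s.
From T = 2π√(a³/μ): a = (μ T²/4π²)^(1/3) = (398600 × 5668.8² / 4π²)^(1/3) = 6872 km.
Altitude h = a − R = 6872 − 6371 = 501 km.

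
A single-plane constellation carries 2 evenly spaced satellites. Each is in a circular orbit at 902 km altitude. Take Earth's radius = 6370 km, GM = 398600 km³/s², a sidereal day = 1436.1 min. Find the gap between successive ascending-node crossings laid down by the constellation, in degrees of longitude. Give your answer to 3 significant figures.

12.9°

Semi-major axis a = 6370 + 902 = 7272 km. Period T = 2π√(a³/μ) = 2π√(7272³/398600) = 6171.5 s = 102.86 min.
Single-satellite node shift = (6171.5/86166) × 360° = 25.78°.
With 2 satellites evenly phased, successive equator crossings are 25.78/2 = 12.892° apart.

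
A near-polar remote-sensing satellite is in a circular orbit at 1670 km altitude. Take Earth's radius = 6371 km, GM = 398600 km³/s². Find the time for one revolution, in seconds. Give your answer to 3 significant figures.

7180 seconds

Semi-major axis a = 6371 + 1670 = 8041 km. Period T = 2π√(a³/μ) = 2π√(8041³/398600) = 7175.9 s = 119.60 min.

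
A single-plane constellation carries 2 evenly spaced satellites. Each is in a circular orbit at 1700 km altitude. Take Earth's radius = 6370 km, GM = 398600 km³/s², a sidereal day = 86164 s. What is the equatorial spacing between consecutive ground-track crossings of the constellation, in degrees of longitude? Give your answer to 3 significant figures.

15.1°

Semi-major axis a = 6370 + 1700 = 8070 km. Period T = 2π√(a³/μ) = 2π√(8070³/398600) = 7214.8 s = 120.25 min.
Single-satellite node shift = (7214.8/86164) × 360° = 30.14°.
With 2 satellites evenly phased, successive equator crossings are 30.14/2 = 15.072° apart.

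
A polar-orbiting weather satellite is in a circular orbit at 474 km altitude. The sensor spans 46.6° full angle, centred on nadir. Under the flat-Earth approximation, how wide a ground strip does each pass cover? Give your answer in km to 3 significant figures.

Half-angle = 46.6°/2 = 23.3°.
Swath width ≈ 2h·tan(θ/2) = 2 × 474 × tan(23.3°) = 408.3 km.

408 km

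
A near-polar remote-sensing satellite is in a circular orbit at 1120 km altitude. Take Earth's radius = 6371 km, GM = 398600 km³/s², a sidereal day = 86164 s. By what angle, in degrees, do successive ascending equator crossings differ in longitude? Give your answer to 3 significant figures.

27.0°

Semi-major axis a = 6371 + 1120 = 7491 km. Period T = 2π√(a³/μ) = 2π√(7491³/398600) = 6452.4 s = 107.54 min.
During one orbit Earth rotates (6452.4 / 86164) × 360° = 26.96°.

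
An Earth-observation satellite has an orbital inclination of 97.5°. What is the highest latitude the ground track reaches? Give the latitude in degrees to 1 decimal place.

82.5°

Retrograde orbit: the ground track reaches ±(180° − i) = ±(180 − 97.5) = ±82.5°.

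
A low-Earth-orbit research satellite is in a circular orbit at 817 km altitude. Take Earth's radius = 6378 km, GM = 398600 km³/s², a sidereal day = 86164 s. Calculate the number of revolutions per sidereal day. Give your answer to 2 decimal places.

Semi-major axis a = 6378 + 817 = 7195 km. Period T = 2π√(a³/μ) = 2π√(7195³/398600) = 6073.8 s = 101.23 min.
Orbits per sidereal day = 86164 / 6073.8 = 14.186.

14.19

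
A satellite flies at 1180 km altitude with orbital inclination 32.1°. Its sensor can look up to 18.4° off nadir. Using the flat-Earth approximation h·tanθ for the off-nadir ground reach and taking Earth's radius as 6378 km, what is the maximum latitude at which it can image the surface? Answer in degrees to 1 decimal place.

For a prograde orbit the ground track reaches latitude ±i = ±32.1°.
Sensor half-swath on the ground ≈ 1180·tan(18.4°) = 393 km = 3.53° of latitude.
Maximum observable latitude ≈ 32.1 + 3.53 = 35.6°.

35.6°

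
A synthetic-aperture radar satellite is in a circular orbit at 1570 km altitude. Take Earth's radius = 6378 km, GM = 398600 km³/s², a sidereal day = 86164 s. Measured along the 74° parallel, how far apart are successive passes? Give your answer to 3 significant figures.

904 km

Semi-major axis a = 6378 + 1570 = 7948 km. Period T = 2π√(a³/μ) = 2π√(7948³/398600) = 7051.8 s = 117.53 min.
Node shift per orbit = (7051.8/86164) × 360° = 29.46°.
Equatorial spacing = 29.46 × 111.3 km/° = 3280 km.
At 74° latitude, spacing = 3280 × cos(74°) = 904 km.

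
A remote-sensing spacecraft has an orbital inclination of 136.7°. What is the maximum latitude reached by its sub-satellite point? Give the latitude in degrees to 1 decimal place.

Retrograde orbit: the ground track reaches ±(180° − i) = ±(180 − 136.7) = ±43.3°.

43.3°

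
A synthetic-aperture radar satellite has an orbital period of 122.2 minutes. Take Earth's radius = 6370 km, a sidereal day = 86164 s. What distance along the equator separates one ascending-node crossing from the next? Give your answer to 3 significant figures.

T = 122.2 min = 7332.0 s.
During one orbit Earth rotates (7332.0 / 86164) × 360° = 30.63°.
At the equator that is 30.63° × (2π·6370/360) km/° = 30.63 × 111.2 = 3406 km.

3410 km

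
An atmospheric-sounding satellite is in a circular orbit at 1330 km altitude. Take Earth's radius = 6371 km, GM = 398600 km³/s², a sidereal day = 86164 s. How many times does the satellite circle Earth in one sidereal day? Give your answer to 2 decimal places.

12.81

Semi-major axis a = 6371 + 1330 = 7701 km. Period T = 2π√(a³/μ) = 2π√(7701³/398600) = 6725.6 s = 112.09 min.
Orbits per sidereal day = 86164 / 6725.6 = 12.811.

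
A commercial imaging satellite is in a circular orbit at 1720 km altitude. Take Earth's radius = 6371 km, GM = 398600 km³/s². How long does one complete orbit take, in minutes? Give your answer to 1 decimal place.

Semi-major axis a = 6371 + 1720 = 8091 km. Period T = 2π√(a³/μ) = 2π√(8091³/398600) = 7242.9 s = 120.72 min.

120.7 min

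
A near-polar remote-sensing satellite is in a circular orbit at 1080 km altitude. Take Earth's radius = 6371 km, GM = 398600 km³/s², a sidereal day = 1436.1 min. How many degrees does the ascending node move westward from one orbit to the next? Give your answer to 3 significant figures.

26.7°

Semi-major axis a = 6371 + 1080 = 7451 km. Period T = 2π√(a³/μ) = 2π√(7451³/398600) = 6400.8 s = 106.68 min.
During one orbit Earth rotates (6400.8 / 86166) × 360° = 26.74°.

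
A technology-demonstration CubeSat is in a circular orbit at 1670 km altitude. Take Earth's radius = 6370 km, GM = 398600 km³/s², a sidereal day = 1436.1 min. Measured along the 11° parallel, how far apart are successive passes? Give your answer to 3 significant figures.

3270 km

Semi-major axis a = 6370 + 1670 = 8040 km. Period T = 2π√(a³/μ) = 2π√(8040³/398600) = 7174.6 s = 119.58 min.
Node shift per orbit = (7174.6/86166) × 360° = 29.98°.
Equatorial spacing = 29.98 × 111.2 km/° = 3333 km.
At 11° latitude, spacing = 3333 × cos(11°) = 3271 km.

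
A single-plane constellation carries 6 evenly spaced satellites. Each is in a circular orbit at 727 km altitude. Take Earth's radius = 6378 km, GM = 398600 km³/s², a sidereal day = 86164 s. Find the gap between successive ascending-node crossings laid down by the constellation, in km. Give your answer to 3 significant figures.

Semi-major axis a = 6378 + 727 = 7105 km. Period T = 2π√(a³/μ) = 2π√(7105³/398600) = 5960.2 s = 99.34 min.
Single-satellite node shift = (5960.2/86164) × 360° = 24.90°.
With 6 satellites evenly phased, successive equator crossings are 24.90/6 = 4.150° apart.
That is 4.150 × 111.3 = 462 km at the equator.

462 km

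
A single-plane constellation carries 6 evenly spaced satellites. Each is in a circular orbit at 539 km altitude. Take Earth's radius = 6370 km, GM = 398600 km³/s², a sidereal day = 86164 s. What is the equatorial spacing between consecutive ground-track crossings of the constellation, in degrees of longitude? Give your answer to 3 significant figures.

3.98°

Semi-major axis a = 6370 + 539 = 6909 km. Period T = 2π√(a³/μ) = 2π√(6909³/398600) = 5715.2 s = 95.25 min.
Single-satellite node shift = (5715.2/86164) × 360° = 23.88°.
With 6 satellites evenly phased, successive equator crossings are 23.88/6 = 3.980° apart.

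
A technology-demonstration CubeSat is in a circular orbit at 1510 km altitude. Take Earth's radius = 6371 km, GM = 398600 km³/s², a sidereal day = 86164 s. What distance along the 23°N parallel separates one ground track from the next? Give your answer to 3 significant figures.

Semi-major axis a = 6371 + 1510 = 7881 km. Period T = 2π√(a³/μ) = 2π√(7881³/398600) = 6962.8 s = 116.05 min.
Node shift per orbit = (6962.8/86164) × 360° = 29.09°.
Equatorial spacing = 29.09 × 111.2 km/° = 3235 km.
At 23° latitude, spacing = 3235 × cos(23°) = 2978 km.

2980 km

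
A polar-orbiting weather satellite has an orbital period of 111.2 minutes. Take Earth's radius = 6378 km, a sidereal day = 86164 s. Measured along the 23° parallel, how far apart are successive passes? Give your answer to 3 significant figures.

2860 km

T = 111.2 min = 6672.0 s.
Node shift per orbit = (6672.0/86164) × 360° = 27.88°.
Equatorial spacing = 27.88 × 111.3 km/° = 3103 km.
At 23° latitude, spacing = 3103 × cos(23°) = 2856 km.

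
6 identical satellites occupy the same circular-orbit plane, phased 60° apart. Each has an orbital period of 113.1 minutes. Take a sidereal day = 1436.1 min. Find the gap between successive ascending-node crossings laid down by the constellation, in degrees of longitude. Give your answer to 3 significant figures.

4.73°

T = 113.1 min = 6786.0 s.
Single-satellite node shift = (6786.0/86166) × 360° = 28.35°.
With 6 satellites evenly phased, successive equator crossings are 28.35/6 = 4.725° apart.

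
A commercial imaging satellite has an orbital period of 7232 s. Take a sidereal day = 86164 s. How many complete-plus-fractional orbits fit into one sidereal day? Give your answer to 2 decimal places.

11.91

Orbits per sidereal day = 86164 / 7232.0 = 11.914.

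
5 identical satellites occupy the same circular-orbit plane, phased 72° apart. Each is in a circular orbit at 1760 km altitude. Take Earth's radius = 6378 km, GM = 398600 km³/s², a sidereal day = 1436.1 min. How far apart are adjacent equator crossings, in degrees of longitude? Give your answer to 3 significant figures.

Semi-major axis a = 6378 + 1760 = 8138 km. Period T = 2π√(a³/μ) = 2π√(8138³/398600) = 7306.1 s = 121.77 min.
Single-satellite node shift = (7306.1/86166) × 360° = 30.52°.
With 5 satellites evenly phased, successive equator crossings are 30.52/5 = 6.105° apart.

6.10°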